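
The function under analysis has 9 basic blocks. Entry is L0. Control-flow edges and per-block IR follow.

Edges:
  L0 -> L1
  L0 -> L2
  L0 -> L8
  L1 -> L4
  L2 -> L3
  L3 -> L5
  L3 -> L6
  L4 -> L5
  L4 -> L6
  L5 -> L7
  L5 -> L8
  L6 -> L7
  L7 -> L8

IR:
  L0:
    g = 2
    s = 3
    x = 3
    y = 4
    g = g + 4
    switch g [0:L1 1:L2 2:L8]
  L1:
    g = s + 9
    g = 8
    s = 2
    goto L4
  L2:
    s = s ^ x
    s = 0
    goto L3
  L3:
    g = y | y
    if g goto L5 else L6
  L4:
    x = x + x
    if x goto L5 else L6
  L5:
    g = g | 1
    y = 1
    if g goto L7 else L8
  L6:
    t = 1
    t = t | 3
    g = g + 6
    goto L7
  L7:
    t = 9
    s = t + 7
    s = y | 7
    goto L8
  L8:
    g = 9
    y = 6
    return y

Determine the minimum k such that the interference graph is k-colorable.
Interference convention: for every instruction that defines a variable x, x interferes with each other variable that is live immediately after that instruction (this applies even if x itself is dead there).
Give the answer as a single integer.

Per-block:
  L0: {g,s,x,y} / ∅
  L1: {g,s} / {s}
  L2: {s} / {s,x}
  L3: {g} / {y}
  L4: {x} / {x}
  L5: {g,y} / {g}
  L6: {g,t} / {g}
  L7: {s,t} / {y}
  L8: {g,y} / ∅

Live sets:
  L0: in=∅ out={s,x,y}
  L1: in={s,x,y} out={g,x,y}
  L2: in={s,x,y} out={y}
  L3: in={y} out={g,y}
  L4: in={g,x,y} out={g,y}
  L5: in={g} out={y}
  L6: in={g,y} out={y}
  L7: in={y} out=∅
  L8: in=∅ out=∅

Conflict graph:
  g↔{s,t,x,y}
  s↔{g,x,y}
  t↔{g,y}
  x↔{g,s,y}
  y↔{g,s,t,x}

Colouring:
  {g,s,x,y} pairwise interfere (4-clique) ⇒ χ ≥ 4
  assign g→r0 s→r2 t→r2 x→r3 y→r1 — no edge inside a register ⇒ χ ≤ 4
  χ = 4

Answer: 4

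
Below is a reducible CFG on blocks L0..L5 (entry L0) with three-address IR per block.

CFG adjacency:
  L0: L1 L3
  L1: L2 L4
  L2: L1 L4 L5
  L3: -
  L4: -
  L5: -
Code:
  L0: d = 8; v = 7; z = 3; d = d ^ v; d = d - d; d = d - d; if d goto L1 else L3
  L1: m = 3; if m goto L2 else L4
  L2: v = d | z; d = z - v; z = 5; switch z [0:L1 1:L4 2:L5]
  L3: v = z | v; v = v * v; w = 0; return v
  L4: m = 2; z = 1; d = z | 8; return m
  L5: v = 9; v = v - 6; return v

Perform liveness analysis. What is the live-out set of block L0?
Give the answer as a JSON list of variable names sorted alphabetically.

Answer: ["d", "v", "z"]

Derivation:
Block summaries:
  L0 def {d,v,z} use ∅
  L1 def {m} use ∅
  L2 def {d,v,z} use {d,z}
  L3 def {v,w} use {v,z}
  L4 def {d,m,z} use ∅
  L5 def {v} use ∅

Live sets:
  L0 li=∅ lo={d,v,z}
  L1 li={d,z} lo={d,z}
  L2 li={d,z} lo={d,z}
  L3 li={v,z} lo=∅
  L4 li=∅ lo=∅
  L5 li=∅ lo=∅

live-out(L0) = ["d", "v", "z"]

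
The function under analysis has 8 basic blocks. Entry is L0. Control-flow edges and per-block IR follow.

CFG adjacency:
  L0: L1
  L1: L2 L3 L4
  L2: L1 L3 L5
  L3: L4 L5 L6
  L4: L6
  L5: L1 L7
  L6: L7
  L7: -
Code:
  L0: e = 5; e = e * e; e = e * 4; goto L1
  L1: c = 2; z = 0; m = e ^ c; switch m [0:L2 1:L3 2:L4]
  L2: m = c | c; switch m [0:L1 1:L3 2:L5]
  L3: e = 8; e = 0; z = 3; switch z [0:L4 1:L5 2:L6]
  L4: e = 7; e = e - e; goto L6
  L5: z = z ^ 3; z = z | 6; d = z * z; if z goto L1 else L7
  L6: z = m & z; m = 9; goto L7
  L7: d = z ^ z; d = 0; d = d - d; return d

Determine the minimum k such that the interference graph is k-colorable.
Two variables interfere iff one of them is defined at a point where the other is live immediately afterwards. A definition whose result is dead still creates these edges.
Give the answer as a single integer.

Answer: 4

Working:
def/use:
  L0: def={e} ue=∅
  L1: def={c,m,z} ue={e}
  L2: def={m} ue={c}
  L3: def={e,z} ue=∅
  L4: def={e} ue=∅
  L5: def={d,z} ue={z}
  L6: def={m,z} ue={m,z}
  L7: def={d} ue={z}

Backward fixpoint:
  L0 li=∅ lo={e}
  L1 li={e} lo={c,e,m,z}
  L2 li={c,e,z} lo={e,m,z}
  L3 li={m} lo={e,m,z}
  L4 li={m,z} lo={m,z}
  L5 li={e,z} lo={e,z}
  L6 li={m,z} lo={z}
  L7 li={z} lo=∅

Conflict graph:
  c — {e,m,z}
  d — {e,z}
  e — {c,d,m,z}
  m — {c,e,z}
  z — {c,d,e,m}

Chromatic number:
  clique {c,e,m,z} ⇒ need ≥ 4
  4-colouring: R0={e}  R1={z}  R2={c,d}  R3={m}
  χ = 4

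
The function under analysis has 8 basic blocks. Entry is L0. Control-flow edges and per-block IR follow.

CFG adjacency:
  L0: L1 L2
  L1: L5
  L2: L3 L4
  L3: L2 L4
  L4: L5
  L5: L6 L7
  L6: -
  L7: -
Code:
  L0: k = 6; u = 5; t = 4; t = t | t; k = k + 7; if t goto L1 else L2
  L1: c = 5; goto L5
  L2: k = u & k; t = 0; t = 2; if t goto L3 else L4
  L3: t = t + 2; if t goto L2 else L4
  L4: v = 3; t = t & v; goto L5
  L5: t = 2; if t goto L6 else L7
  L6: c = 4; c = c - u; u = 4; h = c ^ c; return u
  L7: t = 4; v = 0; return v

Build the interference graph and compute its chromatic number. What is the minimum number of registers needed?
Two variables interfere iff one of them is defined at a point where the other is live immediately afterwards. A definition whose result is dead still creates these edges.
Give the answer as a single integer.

Answer: 3

Analysis:
def/use:
  L0: {k,t,u} / ∅
  L1: {c} / ∅
  L2: {k,t} / {k,u}
  L3: {t} / {t}
  L4: {t,v} / {t}
  L5: {t} / ∅
  L6: {c,h,u} / {u}
  L7: {t,v} / ∅

Live sets:
  L0: in=∅ out={k,u}
  L1: in={u} out={u}
  L2: in={k,u} out={k,t,u}
  L3: in={k,t,u} out={k,t,u}
  L4: in={t,u} out={u}
  L5: in={u} out={u}
  L6: in={u} out=∅
  L7: in=∅ out=∅

Interfere edges:
  c: {u}
  h: {u}
  k: {t,u}
  t: {k,u,v}
  u: {c,h,k,t,v}
  v: {t,u}

Registers:
  clique {k,t,u} ⇒ need ≥ 3
  3-colouring: R0={u}  R1={c,h,t}  R2={k,v}
  χ = 3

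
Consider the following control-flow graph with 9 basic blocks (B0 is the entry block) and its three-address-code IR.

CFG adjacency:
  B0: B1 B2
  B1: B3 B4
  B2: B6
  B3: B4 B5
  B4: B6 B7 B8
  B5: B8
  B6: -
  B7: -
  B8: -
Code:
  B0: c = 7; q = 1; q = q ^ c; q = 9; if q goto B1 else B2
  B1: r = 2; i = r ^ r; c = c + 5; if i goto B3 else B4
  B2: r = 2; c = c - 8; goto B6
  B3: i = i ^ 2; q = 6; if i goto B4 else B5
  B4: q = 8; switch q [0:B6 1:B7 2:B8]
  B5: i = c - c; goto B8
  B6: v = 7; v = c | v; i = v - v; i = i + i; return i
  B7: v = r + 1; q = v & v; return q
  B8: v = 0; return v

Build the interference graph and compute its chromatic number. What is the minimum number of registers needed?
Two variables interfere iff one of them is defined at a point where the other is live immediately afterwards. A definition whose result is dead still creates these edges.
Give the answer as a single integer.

Answer: 4

Working:
def/use:
  B0: {c,q} / ∅
  B1: {c,i,r} / {c}
  B2: {c,r} / {c}
  B3: {i,q} / {i}
  B4: {q} / ∅
  B5: {i} / {c}
  B6: {i,v} / {c}
  B7: {q,v} / {r}
  B8: {v} / ∅

Liveness:
  live B0: ∅→{c}
  live B1: {c}→{c,i,r}
  live B2: {c}→{c}
  live B3: {c,i,r}→{c,r}
  live B4: {c,r}→{c,r}
  live B5: {c}→∅
  live B6: {c}→∅
  live B7: {r}→∅
  live B8: ∅→∅

Conflict graph:
  c — {i,q,r,v}
  i — {c,q,r}
  q — {c,i,r}
  r — {c,i,q}
  v — {c}

Registers:
  lower bound: {c,i,q,r} mutually conflict ⇒ χ ≥ 4
  assign c→r0 i→r1 q→r2 r→r3 v→r1 — no edge inside a register ⇒ χ ≤ 4
  χ = 4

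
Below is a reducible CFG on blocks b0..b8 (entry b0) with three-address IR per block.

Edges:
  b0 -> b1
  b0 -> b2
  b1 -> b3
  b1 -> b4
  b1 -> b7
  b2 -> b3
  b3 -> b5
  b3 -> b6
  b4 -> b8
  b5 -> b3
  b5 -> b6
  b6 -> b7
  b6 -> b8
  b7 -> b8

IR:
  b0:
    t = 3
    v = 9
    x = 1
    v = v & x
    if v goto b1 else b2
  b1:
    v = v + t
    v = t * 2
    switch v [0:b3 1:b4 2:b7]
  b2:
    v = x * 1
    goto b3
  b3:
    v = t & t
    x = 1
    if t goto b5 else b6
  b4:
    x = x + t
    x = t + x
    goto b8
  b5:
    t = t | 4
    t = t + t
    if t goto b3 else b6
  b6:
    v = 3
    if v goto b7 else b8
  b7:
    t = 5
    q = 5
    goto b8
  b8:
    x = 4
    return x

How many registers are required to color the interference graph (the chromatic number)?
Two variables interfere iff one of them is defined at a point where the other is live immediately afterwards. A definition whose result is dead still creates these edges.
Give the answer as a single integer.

Answer: 3

Derivation:
Block summaries:
  b0: {t,v,x} / ∅
  b1: {v} / {t,v}
  b2: {v} / {x}
  b3: {v,x} / {t}
  b4: {x} / {t,x}
  b5: {t} / {t}
  b6: {v} / ∅
  b7: {q,t} / ∅
  b8: {x} / ∅

Backward fixpoint:
  b0 li=∅ lo={t,v,x}
  b1 li={t,v,x} lo={t,x}
  b2 li={t,x} lo={t}
  b3 li={t} lo={t}
  b4 li={t,x} lo=∅
  b5 li={t} lo={t}
  b6 li=∅ lo=∅
  b7 li=∅ lo=∅
  b8 li=∅ lo=∅

Conflict graph:
  q↔∅
  t↔{v,x}
  v↔{t,x}
  x↔{t,v}

Registers:
  lower bound: {t,v,x} mutually conflict ⇒ χ ≥ 3
  3-colouring: c0={q,t}  c1={v}  c2={x}
  χ = 3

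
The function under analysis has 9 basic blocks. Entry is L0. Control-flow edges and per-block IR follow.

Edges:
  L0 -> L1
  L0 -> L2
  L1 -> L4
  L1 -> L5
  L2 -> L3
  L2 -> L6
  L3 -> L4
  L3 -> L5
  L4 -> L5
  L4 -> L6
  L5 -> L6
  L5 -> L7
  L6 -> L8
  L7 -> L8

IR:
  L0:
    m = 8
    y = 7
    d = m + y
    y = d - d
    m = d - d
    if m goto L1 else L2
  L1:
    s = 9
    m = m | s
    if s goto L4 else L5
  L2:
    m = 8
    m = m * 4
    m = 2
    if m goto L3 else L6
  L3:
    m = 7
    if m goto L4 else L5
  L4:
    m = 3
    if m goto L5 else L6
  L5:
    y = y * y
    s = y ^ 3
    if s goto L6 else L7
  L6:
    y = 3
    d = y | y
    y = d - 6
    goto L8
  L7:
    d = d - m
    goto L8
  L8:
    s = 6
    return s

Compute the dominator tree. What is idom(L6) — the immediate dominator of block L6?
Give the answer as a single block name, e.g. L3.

idom tree: L1←L0 L2←L0 L3←L2 L4←L0 L5←L0 L6←L0 L7←L5 L8←L0
Dom∩ at merges:
  L4: preds {L1,L3}: {L0,L1} ∩ {L0,L2,L3} = {L0}; idom=L0
  L5: preds {L1,L3,L4}: {L0,L1} ∩ {L0,L2,L3} ∩ {L0,L4} = {L0}; idom=L0
  L6: preds {L2,L4,L5}: {L0,L2} ∩ {L0,L4} ∩ {L0,L5} = {L0}; idom=L0
  L8: preds {L6,L7}: {L0,L6} ∩ {L0,L5,L7} = {L0}; idom=L0

idom(L6) = L0

Answer: L0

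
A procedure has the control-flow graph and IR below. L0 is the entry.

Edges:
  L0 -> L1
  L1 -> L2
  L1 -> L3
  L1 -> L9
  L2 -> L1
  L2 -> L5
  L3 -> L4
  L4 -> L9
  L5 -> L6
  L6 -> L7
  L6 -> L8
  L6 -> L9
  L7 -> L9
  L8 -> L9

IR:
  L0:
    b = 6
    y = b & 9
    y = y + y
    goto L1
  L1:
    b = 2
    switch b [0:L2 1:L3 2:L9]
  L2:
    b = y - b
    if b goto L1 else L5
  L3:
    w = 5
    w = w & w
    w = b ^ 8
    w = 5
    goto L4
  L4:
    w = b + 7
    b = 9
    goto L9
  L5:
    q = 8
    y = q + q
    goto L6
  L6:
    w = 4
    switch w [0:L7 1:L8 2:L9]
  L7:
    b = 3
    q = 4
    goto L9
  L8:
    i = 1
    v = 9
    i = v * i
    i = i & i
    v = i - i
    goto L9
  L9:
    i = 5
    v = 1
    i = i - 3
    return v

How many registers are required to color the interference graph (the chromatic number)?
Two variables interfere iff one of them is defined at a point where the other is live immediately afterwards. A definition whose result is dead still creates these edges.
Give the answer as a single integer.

Answer: 2

Working:
Per-block:
  L0: {b,y} / ∅
  L1: {b} / ∅
  L2: {b} / {b,y}
  L3: {w} / {b}
  L4: {b,w} / {b}
  L5: {q,y} / ∅
  L6: {w} / ∅
  L7: {b,q} / ∅
  L8: {i,v} / ∅
  L9: {i,v} / ∅

Backward fixpoint:
  live L0: ∅→{y}
  live L1: {y}→{b,y}
  live L2: {b,y}→{y}
  live L3: {b}→{b}
  live L4: {b}→∅
  live L5: ∅→∅
  live L6: ∅→∅
  live L7: ∅→∅
  live L8: ∅→∅
  live L9: ∅→∅

Interference:
  b — {w,y}
  i — {v}
  q — ∅
  v — {i}
  w — {b}
  y — {b}

Colouring:
  clique {b,w} ⇒ need ≥ 2
  assign b→r0 i→r0 q→r0 v→r1 w→r1 y→r1 — no edge inside a register ⇒ χ ≤ 2
  χ = 2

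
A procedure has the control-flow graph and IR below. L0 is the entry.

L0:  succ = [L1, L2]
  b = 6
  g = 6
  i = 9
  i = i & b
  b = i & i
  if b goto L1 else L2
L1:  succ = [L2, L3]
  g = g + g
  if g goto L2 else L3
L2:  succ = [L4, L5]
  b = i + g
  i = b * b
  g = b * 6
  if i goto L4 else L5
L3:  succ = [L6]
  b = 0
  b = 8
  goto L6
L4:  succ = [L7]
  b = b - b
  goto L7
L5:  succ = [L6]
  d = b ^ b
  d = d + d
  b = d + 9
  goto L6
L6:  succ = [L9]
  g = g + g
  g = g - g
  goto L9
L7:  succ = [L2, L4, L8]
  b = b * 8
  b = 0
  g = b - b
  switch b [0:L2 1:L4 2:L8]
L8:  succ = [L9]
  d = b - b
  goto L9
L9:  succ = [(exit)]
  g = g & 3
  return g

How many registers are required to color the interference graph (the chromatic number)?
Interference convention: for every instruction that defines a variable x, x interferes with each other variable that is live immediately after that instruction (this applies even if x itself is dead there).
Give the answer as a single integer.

Answer: 3

Working:
Per-block:
  L0: def={b,g,i} ue=∅
  L1: def={g} ue={g}
  L2: def={b,g,i} ue={g,i}
  L3: def={b} ue=∅
  L4: def={b} ue={b}
  L5: def={b,d} ue={b}
  L6: def={g} ue={g}
  L7: def={b,g} ue={b}
  L8: def={d} ue={b}
  L9: def={g} ue={g}

Liveness:
  live L0: ∅→{g,i}
  live L1: {g,i}→{g,i}
  live L2: {g,i}→{b,g,i}
  live L3: {g}→{g}
  live L4: {b,i}→{b,i}
  live L5: {b,g}→{g}
  live L6: {g}→{g}
  live L7: {b,i}→{b,g,i}
  live L8: {b,g}→{g}
  live L9: {g}→∅

Conflict graph:
  b↔{g,i}
  d↔{g}
  g↔{b,d,i}
  i↔{b,g}

Registers:
  {b,g,i} pairwise interfere (3-clique) ⇒ χ ≥ 3
  assign b→r1 d→r1 g→r0 i→r2 — no edge inside a register ⇒ χ ≤ 3
  χ = 3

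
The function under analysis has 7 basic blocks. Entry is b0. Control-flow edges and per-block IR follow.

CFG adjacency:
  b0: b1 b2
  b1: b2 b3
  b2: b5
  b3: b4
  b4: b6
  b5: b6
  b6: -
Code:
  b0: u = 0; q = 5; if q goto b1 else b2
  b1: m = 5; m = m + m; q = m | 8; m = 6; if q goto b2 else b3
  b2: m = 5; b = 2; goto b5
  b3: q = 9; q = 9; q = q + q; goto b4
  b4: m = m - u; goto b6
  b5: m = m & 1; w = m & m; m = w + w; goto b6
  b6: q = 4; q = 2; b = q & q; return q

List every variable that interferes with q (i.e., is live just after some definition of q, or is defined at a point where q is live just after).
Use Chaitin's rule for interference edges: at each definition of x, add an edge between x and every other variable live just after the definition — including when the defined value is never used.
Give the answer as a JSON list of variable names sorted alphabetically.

def/use:
  b0: {q,u} / ∅
  b1: {m,q} / ∅
  b2: {b,m} / ∅
  b3: {q} / ∅
  b4: {m} / {m,u}
  b5: {m,w} / {m}
  b6: {b,q} / ∅

Live sets:
  b0: in=∅ out={u}
  b1: in={u} out={m,u}
  b2: in=∅ out={m}
  b3: in={m,u} out={m,u}
  b4: in={m,u} out=∅
  b5: in={m} out=∅
  b6: in=∅ out=∅

Interference:
  b: {m,q}
  m: {b,q,u}
  q: {b,m,u}
  u: {m,q}
  w: ∅

N(q) = ["b", "m", "u"]

Answer: ["b", "m", "u"]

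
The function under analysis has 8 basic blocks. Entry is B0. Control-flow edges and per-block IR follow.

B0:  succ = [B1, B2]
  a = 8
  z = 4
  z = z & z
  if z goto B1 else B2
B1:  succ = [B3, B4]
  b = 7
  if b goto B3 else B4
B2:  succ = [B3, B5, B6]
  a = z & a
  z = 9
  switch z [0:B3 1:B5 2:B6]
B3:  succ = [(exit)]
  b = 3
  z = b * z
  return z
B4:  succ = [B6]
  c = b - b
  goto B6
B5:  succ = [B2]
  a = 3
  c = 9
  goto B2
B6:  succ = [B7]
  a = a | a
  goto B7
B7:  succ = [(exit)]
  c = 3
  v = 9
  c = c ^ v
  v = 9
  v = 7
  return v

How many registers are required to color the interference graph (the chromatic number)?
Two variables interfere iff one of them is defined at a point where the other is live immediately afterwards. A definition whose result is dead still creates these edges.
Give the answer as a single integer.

def/use:
  B0 def {a,z} use ∅
  B1 def {b} use ∅
  B2 def {a,z} use {a,z}
  B3 def {b,z} use {z}
  B4 def {c} use {b}
  B5 def {a,c} use ∅
  B6 def {a} use {a}
  B7 def {c,v} use ∅

Live sets:
  B0: in=∅ out={a,z}
  B1: in={a,z} out={a,b,z}
  B2: in={a,z} out={a,z}
  B3: in={z} out=∅
  B4: in={a,b} out={a}
  B5: in={z} out={a,z}
  B6: in={a} out=∅
  B7: in=∅ out=∅

Interference:
  a↔{b,c,z}
  b↔{a,z}
  c↔{a,v,z}
  v↔{c}
  z↔{a,b,c}

Registers:
  clique {a,b,z} ⇒ need ≥ 3
  assign a→r0 b→r1 c→r1 v→r0 z→r2 — no edge inside a register ⇒ χ ≤ 3
  χ = 3

Answer: 3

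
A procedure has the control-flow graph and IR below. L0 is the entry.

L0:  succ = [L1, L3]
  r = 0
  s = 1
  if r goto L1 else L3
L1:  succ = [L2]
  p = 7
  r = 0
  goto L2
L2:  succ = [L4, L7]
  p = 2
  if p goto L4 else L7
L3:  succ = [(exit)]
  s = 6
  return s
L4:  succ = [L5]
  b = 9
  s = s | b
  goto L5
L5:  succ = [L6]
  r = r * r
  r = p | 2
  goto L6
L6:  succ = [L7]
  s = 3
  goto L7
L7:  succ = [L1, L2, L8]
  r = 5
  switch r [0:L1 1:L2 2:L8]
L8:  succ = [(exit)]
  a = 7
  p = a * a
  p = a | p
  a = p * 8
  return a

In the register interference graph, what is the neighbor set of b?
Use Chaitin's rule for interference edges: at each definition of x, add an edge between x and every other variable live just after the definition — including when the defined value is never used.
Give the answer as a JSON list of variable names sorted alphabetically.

Answer: ["p", "r", "s"]

Working:
def/use:
  L0 def {r,s} use ∅
  L1 def {p,r} use ∅
  L2 def {p} use ∅
  L3 def {s} use ∅
  L4 def {b,s} use {s}
  L5 def {r} use {p,r}
  L6 def {s} use ∅
  L7 def {r} use ∅
  L8 def {a,p} use ∅

Live sets:
  L0 li=∅ lo={s}
  L1 li={s} lo={r,s}
  L2 li={r,s} lo={p,r,s}
  L3 li=∅ lo=∅
  L4 li={p,r,s} lo={p,r}
  L5 li={p,r} lo=∅
  L6 li=∅ lo={s}
  L7 li={s} lo={r,s}
  L8 li=∅ lo=∅

Interference:
  a: {p}
  b: {p,r,s}
  p: {a,b,r,s}
  r: {b,p,s}
  s: {b,p,r}

N(b) = ["p", "r", "s"]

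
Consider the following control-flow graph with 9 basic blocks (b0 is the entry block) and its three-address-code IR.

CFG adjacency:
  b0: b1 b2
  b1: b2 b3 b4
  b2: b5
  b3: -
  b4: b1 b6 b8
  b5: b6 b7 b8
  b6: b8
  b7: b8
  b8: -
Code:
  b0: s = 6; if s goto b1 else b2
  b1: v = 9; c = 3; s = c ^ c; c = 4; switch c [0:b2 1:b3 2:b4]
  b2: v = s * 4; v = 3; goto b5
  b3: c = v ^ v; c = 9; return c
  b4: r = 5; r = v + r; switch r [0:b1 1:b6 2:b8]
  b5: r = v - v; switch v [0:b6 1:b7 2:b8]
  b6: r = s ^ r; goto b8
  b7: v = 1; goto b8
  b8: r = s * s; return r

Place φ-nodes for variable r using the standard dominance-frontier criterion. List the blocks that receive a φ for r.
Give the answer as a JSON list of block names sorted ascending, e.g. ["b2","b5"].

idom tree: b1←b0 b2←b0 b3←b1 b4←b1 b5←b2 b6←b0 b7←b5 b8←b0
Dom∩ at merges:
  b1: preds {b0,b4}: {b0} ∩ {b0,b1,b4} = {b0}; idom=b0
  b2: preds {b0,b1}: {b0} ∩ {b0,b1} = {b0}; idom=b0
  b6: preds {b4,b5}: {b0,b1,b4} ∩ {b0,b2,b5} = {b0}; idom=b0
  b8: preds {b4,b5,b6,b7}: {b0,b1,b4} ∩ {b0,b2,b5} ∩ {b0,b6} ∩ {b0,b2,b5,b7} = {b0}; idom=b0

DF derivation:
  b1←b0: walk · to b0
  b1←b4: walk b4→b1 to b0
  b2←b0: walk · to b0
  b2←b1: walk b1 to b0
  b6←b4: walk b4→b1 to b0
  b6←b5: walk b5→b2 to b0
  b8←b4: walk b4→b1 to b0
  b8←b5: walk b5→b2 to b0
  b8←b6: walk b6 to b0
  b8←b7: walk b7→b5→b2 to b0
  DF(b0)=∅
  DF(b1)={b1,b2,b6,b8}
  DF(b2)={b6,b8}
  DF(b3)=∅
  DF(b4)={b1,b6,b8}
  DF(b5)={b6,b8}
  DF(b6)={b8}
  DF(b7)={b8}
  DF(b8)=∅

φ for r: defs {b4,b5,b6,b8}
  DF⁺ = {b1,b2,b6,b8}

Answer: ["b1", "b2", "b6", "b8"]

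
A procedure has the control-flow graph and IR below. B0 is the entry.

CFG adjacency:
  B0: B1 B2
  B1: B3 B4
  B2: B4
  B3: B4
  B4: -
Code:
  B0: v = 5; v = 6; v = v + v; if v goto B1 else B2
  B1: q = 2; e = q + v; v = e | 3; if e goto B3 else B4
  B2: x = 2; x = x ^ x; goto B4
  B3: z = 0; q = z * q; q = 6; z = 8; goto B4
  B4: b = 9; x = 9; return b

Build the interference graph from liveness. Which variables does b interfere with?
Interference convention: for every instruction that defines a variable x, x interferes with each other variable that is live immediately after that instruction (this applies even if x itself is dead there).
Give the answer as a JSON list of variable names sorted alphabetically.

Block summaries:
  B0 def {v} use ∅
  B1 def {e,q,v} use {v}
  B2 def {x} use ∅
  B3 def {q,z} use {q}
  B4 def {b,x} use ∅

Backward fixpoint:
  B0 li=∅ lo={v}
  B1 li={v} lo={q}
  B2 li=∅ lo=∅
  B3 li={q} lo=∅
  B4 li=∅ lo=∅

Conflict graph:
  b: {x}
  e: {q,v}
  q: {e,v,z}
  v: {e,q}
  x: {b}
  z: {q}

N(b) = ["x"]

Answer: ["x"]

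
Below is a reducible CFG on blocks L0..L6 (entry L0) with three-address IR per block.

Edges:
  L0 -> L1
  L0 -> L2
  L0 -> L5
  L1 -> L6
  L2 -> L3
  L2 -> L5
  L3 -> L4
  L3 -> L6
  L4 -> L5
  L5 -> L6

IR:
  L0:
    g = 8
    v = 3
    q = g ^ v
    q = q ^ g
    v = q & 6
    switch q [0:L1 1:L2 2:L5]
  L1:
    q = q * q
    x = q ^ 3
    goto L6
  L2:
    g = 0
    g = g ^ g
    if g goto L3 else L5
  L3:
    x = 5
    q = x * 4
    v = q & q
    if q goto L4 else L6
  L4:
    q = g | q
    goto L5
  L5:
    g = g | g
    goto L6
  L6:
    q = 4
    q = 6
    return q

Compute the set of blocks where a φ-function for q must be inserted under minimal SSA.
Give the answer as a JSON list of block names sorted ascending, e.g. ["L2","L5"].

idom tree: L1←L0 L2←L0 L3←L2 L4←L3 L5←L0 L6←L0
Dom∩ at merges:
  L5: preds {L0,L2,L4}: {L0} ∩ {L0,L2} ∩ {L0,L2,L3,L4} = {L0}; idom=L0
  L6: preds {L1,L3,L5}: {L0,L1} ∩ {L0,L2,L3} ∩ {L0,L5} = {L0}; idom=L0

DF derivation:
  L5←L0: walk · to L0
  L5←L2: walk L2 to L0
  L5←L4: walk L4→L3→L2 to L0
  L6←L1: walk L1 to L0
  L6←L3: walk L3→L2 to L0
  L6←L5: walk L5 to L0
  DF(L0)=∅
  DF(L1)={L6}
  DF(L2)={L5,L6}
  DF(L3)={L5,L6}
  DF(L4)={L5}
  DF(L5)={L6}
  DF(L6)=∅

φ for q: defs {L0,L1,L3,L4,L6}
  DF⁺ = {L5,L6}

Answer: ["L5", "L6"]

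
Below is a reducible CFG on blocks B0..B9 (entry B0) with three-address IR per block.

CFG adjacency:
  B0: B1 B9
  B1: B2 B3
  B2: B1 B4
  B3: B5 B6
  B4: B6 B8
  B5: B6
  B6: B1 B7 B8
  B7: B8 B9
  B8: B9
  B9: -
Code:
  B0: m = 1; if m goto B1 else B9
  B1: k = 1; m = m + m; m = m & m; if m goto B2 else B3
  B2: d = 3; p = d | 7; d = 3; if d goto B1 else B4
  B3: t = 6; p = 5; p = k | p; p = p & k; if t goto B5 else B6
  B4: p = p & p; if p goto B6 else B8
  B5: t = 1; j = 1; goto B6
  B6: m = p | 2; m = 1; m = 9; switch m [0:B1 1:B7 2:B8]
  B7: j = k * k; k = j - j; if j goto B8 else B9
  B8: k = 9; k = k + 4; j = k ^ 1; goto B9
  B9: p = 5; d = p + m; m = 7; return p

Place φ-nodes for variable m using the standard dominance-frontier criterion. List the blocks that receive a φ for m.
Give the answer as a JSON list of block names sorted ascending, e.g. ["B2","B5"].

idom tree: B1←B0 B2←B1 B3←B1 B4←B2 B5←B3 B6←B1 B7←B6 B8←B1 B9←B0
Join-block Dom:
  B1: preds {B0,B2,B6}: {B0} ∩ {B0,B1,B2} ∩ {B0,B1,B6} = {B0}; idom=B0
  B6: preds {B3,B4,B5}: {B0,B1,B3} ∩ {B0,B1,B2,B4} ∩ {B0,B1,B3,B5} = {B0,B1}; idom=B1
  B8: preds {B4,B6,B7}: {B0,B1,B2,B4} ∩ {B0,B1,B6} ∩ {B0,B1,B6,B7} = {B0,B1}; idom=B1
  B9: preds {B0,B7,B8}: {B0} ∩ {B0,B1,B6,B7} ∩ {B0,B1,B8} = {B0}; idom=B0

DF derivation:
  B1←B0: walk · to B0
  B1←B2: walk B2→B1 to B0
  B1←B6: walk B6→B1 to B0
  B6←B3: walk B3 to B1
  B6←B4: walk B4→B2 to B1
  B6←B5: walk B5→B3 to B1
  B8←B4: walk B4→B2 to B1
  B8←B6: walk B6 to B1
  B8←B7: walk B7→B6 to B1
  B9←B0: walk · to B0
  B9←B7: walk B7→B6→B1 to B0
  B9←B8: walk B8→B1 to B0
  B0: DF=∅
  B1: DF={B1,B9}
  B2: DF={B1,B6,B8}
  B3: DF={B6}
  B4: DF={B6,B8}
  B5: DF={B6}
  B6: DF={B1,B8,B9}
  B7: DF={B8,B9}
  B8: DF={B9}
  B9: DF=∅

φ for m: defs {B0,B1,B6,B9}
  DF⁺ = {B1,B8,B9}

Answer: ["B1", "B8", "B9"]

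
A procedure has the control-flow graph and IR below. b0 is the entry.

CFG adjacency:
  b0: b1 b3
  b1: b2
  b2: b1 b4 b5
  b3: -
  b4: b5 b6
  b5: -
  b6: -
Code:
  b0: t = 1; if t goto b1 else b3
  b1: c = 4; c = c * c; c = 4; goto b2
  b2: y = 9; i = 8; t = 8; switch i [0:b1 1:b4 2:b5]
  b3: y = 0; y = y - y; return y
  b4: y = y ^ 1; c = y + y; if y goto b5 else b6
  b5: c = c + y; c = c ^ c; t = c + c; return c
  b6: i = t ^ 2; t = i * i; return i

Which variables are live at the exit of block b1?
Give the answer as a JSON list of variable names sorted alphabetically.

Per-block:
  b0 def {t} use ∅
  b1 def {c} use ∅
  b2 def {i,t,y} use ∅
  b3 def {y} use ∅
  b4 def {c,y} use {y}
  b5 def {c,t} use {c,y}
  b6 def {i,t} use {t}

Liveness:
  live b0: ∅→∅
  live b1: ∅→{c}
  live b2: {c}→{c,t,y}
  live b3: ∅→∅
  live b4: {t,y}→{c,t,y}
  live b5: {c,y}→∅
  live b6: {t}→∅

live-out(b1) = ["c"]

Answer: ["c"]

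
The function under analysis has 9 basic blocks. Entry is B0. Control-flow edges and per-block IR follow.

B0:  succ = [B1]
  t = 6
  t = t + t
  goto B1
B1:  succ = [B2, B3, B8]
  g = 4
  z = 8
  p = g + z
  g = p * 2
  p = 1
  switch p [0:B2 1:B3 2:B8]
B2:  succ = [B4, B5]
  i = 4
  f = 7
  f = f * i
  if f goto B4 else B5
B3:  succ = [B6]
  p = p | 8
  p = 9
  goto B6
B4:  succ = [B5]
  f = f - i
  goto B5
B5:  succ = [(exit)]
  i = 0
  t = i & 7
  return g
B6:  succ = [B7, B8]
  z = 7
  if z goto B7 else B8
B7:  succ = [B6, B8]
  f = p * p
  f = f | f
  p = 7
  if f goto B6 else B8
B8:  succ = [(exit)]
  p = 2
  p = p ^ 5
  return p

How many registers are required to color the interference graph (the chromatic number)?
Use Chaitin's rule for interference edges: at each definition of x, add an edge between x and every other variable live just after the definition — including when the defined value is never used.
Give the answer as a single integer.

Answer: 3

Working:
Block summaries:
  B0: def={t} ue=∅
  B1: def={g,p,z} ue=∅
  B2: def={f,i} ue=∅
  B3: def={p} ue={p}
  B4: def={f} ue={f,i}
  B5: def={i,t} ue={g}
  B6: def={z} ue=∅
  B7: def={f,p} ue={p}
  B8: def={p} ue=∅

Liveness:
  live B0: ∅→∅
  live B1: ∅→{g,p}
  live B2: {g}→{f,g,i}
  live B3: {p}→{p}
  live B4: {f,g,i}→{g}
  live B5: {g}→∅
  live B6: {p}→{p}
  live B7: {p}→{p}
  live B8: ∅→∅

Interference:
  f↔{g,i,p}
  g↔{f,i,p,t,z}
  i↔{f,g}
  p↔{f,g,z}
  t↔{g}
  z↔{g,p}

Chromatic number:
  clique {f,g,i} ⇒ need ≥ 3
  3-colouring: r0={g}  r1={f,t,z}  r2={i,p}
  χ = 3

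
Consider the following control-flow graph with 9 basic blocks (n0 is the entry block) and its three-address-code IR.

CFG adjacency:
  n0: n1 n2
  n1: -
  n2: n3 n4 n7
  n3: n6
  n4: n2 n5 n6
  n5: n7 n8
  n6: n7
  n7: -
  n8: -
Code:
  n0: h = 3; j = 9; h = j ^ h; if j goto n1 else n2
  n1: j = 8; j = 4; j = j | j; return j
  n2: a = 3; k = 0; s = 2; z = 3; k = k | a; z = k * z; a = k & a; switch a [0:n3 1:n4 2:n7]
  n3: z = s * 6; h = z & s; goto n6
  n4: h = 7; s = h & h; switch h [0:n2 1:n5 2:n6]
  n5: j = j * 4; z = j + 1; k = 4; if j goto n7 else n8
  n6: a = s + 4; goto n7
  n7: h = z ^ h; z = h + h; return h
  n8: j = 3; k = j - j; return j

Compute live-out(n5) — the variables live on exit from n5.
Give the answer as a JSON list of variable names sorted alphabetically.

Answer: ["h", "z"]

Derivation:
Block summaries:
  n0 def {h,j} use ∅
  n1 def {j} use ∅
  n2 def {a,k,s,z} use ∅
  n3 def {h,z} use {s}
  n4 def {h,s} use ∅
  n5 def {j,k,z} use {j}
  n6 def {a} use {s}
  n7 def {h,z} use {h,z}
  n8 def {j,k} use ∅

Live sets:
  n0: in=∅ out={h,j}
  n1: in=∅ out=∅
  n2: in={h,j} out={h,j,s,z}
  n3: in={s} out={h,s,z}
  n4: in={j,z} out={h,j,s,z}
  n5: in={h,j} out={h,z}
  n6: in={h,s,z} out={h,z}
  n7: in={h,z} out=∅
  n8: in=∅ out=∅

live-out(n5) = ["h", "z"]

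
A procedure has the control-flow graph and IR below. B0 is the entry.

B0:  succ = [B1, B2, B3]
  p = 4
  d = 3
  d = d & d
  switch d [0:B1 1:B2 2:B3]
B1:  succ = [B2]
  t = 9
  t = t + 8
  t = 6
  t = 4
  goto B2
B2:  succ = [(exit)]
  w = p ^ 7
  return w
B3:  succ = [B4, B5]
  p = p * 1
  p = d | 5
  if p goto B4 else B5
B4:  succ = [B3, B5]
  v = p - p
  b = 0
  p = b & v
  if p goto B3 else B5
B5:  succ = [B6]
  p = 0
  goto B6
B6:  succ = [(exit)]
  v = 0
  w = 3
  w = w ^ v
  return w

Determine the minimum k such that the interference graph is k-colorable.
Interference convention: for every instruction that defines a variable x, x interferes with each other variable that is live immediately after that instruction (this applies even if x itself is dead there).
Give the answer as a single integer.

Answer: 3

Derivation:
def/use:
  B0: {d,p} / ∅
  B1: {t} / ∅
  B2: {w} / {p}
  B3: {p} / {d,p}
  B4: {b,p,v} / {p}
  B5: {p} / ∅
  B6: {v,w} / ∅

Liveness:
  B0: in=∅ out={d,p}
  B1: in={p} out={p}
  B2: in={p} out=∅
  B3: in={d,p} out={d,p}
  B4: in={d,p} out={d,p}
  B5: in=∅ out=∅
  B6: in=∅ out=∅

Interfere edges:
  b — {d,v}
  d — {b,p,v}
  p — {d,t}
  t — {p}
  v — {b,d,w}
  w — {v}

Registers:
  clique {b,d,v} ⇒ need ≥ 3
  assign b→r2 d→r0 p→r1 t→r0 v→r1 w→r0 — no edge inside a register ⇒ χ ≤ 3
  χ = 3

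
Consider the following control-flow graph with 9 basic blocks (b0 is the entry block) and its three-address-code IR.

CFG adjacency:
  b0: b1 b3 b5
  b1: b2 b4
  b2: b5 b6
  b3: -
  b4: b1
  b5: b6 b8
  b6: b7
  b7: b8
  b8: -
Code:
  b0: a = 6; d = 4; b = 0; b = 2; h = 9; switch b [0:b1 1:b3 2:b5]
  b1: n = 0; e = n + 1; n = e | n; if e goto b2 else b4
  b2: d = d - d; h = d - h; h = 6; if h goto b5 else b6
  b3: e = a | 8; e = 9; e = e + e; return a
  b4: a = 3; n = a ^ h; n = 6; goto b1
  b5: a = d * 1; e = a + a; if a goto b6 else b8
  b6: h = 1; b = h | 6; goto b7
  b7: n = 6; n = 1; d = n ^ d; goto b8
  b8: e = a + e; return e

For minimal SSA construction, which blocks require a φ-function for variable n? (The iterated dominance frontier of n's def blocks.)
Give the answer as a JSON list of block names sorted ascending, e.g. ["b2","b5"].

Answer: ["b1", "b5", "b6", "b8"]

Derivation:
idom tree: b1←b0 b2←b1 b3←b0 b4←b1 b5←b0 b6←b0 b7←b6 b8←b0
Dom∩ at merges:
  b1: preds {b0,b4}: {b0} ∩ {b0,b1,b4} = {b0}; idom=b0
  b5: preds {b0,b2}: {b0} ∩ {b0,b1,b2} = {b0}; idom=b0
  b6: preds {b2,b5}: {b0,b1,b2} ∩ {b0,b5} = {b0}; idom=b0
  b8: preds {b5,b7}: {b0,b5} ∩ {b0,b6,b7} = {b0}; idom=b0

DF walk-up:
  join b1 pred b0: · stop@b0
  join b1 pred b4: b4→b1 stop@b0
  join b5 pred b0: · stop@b0
  join b5 pred b2: b2→b1 stop@b0
  join b6 pred b2: b2→b1 stop@b0
  join b6 pred b5: b5 stop@b0
  join b8 pred b5: b5 stop@b0
  join b8 pred b7: b7→b6 stop@b0
  DF(b0)=∅
  DF(b1)={b1,b5,b6}
  DF(b2)={b5,b6}
  DF(b3)=∅
  DF(b4)={b1}
  DF(b5)={b6,b8}
  DF(b6)={b8}
  DF(b7)={b8}
  DF(b8)=∅

φ for n: defs {b1,b4,b7}
  DF⁺ = {b1,b5,b6,b8}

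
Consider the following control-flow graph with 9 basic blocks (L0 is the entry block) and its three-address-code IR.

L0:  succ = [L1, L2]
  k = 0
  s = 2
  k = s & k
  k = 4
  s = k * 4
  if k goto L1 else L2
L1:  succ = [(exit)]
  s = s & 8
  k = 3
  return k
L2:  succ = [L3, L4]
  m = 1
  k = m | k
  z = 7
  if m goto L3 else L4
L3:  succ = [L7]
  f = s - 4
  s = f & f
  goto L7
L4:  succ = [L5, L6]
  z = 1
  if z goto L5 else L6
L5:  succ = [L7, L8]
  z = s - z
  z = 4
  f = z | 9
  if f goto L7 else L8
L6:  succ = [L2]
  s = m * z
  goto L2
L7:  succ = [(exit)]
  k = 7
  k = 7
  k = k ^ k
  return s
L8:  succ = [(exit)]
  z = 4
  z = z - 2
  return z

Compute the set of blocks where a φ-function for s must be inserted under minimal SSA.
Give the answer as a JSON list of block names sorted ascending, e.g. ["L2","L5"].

idom tree: L1←L0 L2←L0 L3←L2 L4←L2 L5←L4 L6←L4 L7←L2 L8←L5
Dom at joins:
  L2: preds {L0,L6}: {L0} ∩ {L0,L2,L4,L6} = {L0}; idom=L0
  L7: preds {L3,L5}: {L0,L2,L3} ∩ {L0,L2,L4,L5} = {L0,L2}; idom=L2

DF walk-up:
  join L2 pred L0: · stop@L0
  join L2 pred L6: L6→L4→L2 stop@L0
  join L7 pred L3: L3 stop@L2
  join L7 pred L5: L5→L4 stop@L2
  L0 → ∅
  L1 → ∅
  L2 → {L2}
  L3 → {L7}
  L4 → {L2,L7}
  L5 → {L7}
  L6 → {L2}
  L7 → ∅
  L8 → ∅

φ for s: defs {L0,L1,L3,L6}
  DF⁺ = {L2,L7}

Answer: ["L2", "L7"]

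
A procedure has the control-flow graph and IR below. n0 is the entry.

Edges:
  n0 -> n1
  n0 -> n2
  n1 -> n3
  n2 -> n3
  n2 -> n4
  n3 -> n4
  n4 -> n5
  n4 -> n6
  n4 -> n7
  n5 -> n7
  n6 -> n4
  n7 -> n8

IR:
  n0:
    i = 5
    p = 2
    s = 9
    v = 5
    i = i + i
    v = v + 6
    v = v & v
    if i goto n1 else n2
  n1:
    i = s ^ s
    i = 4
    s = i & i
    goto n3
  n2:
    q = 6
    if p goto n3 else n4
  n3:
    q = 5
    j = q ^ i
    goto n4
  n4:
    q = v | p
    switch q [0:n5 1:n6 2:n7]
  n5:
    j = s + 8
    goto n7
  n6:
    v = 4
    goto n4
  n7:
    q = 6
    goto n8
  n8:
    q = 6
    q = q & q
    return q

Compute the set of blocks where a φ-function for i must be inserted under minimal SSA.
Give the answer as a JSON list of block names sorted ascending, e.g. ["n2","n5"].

Answer: ["n3", "n4"]

Derivation:
idom tree: n1←n0 n2←n0 n3←n0 n4←n0 n5←n4 n6←n4 n7←n4 n8←n7
Dom at joins:
  n3: preds {n1,n2}: {n0,n1} ∩ {n0,n2} = {n0}; idom=n0
  n4: preds {n2,n3,n6}: {n0,n2} ∩ {n0,n3} ∩ {n0,n4,n6} = {n0}; idom=n0
  n7: preds {n4,n5}: {n0,n4} ∩ {n0,n4,n5} = {n0,n4}; idom=n4

DF walk-up:
  n3←n1: walk n1 to n0
  n3←n2: walk n2 to n0
  n4←n2: walk n2 to n0
  n4←n3: walk n3 to n0
  n4←n6: walk n6→n4 to n0
  n7←n4: walk · to n4
  n7←n5: walk n5 to n4
  n0 → ∅
  n1 → {n3}
  n2 → {n3,n4}
  n3 → {n4}
  n4 → {n4}
  n5 → {n7}
  n6 → {n4}
  n7 → ∅
  n8 → ∅

φ for i: defs {n0,n1}
  DF⁺ = {n3,n4}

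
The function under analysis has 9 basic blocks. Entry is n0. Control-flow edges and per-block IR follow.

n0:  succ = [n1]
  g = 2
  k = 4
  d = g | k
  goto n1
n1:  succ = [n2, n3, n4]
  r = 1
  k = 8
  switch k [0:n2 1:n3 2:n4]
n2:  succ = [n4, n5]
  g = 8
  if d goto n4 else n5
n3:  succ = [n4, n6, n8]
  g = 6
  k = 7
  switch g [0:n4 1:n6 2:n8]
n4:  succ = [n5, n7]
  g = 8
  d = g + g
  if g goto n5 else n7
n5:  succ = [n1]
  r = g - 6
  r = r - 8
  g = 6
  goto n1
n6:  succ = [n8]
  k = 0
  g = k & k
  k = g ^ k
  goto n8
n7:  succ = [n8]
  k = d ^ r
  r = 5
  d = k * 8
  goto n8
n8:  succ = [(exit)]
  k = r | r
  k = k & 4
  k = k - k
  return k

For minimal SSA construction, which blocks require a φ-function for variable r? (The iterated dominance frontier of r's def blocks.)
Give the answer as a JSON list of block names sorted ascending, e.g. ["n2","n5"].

Answer: ["n1", "n8"]

Derivation:
idom tree: n1←n0 n2←n1 n3←n1 n4←n1 n5←n1 n6←n3 n7←n4 n8←n1
Join-block Dom:
  n1: preds {n0,n5}: {n0} ∩ {n0,n1,n5} = {n0}; idom=n0
  n4: preds {n1,n2,n3}: {n0,n1} ∩ {n0,n1,n2} ∩ {n0,n1,n3} = {n0,n1}; idom=n1
  n5: preds {n2,n4}: {n0,n1,n2} ∩ {n0,n1,n4} = {n0,n1}; idom=n1
  n8: preds {n3,n6,n7}: {n0,n1,n3} ∩ {n0,n1,n3,n6} ∩ {n0,n1,n4,n7} = {n0,n1}; idom=n1

DF derivation:
  join n1 pred n0: · stop@n0
  join n1 pred n5: n5→n1 stop@n0
  join n4 pred n1: · stop@n1
  join n4 pred n2: n2 stop@n1
  join n4 pred n3: n3 stop@n1
  join n5 pred n2: n2 stop@n1
  join n5 pred n4: n4 stop@n1
  join n8 pred n3: n3 stop@n1
  join n8 pred n6: n6→n3 stop@n1
  join n8 pred n7: n7→n4 stop@n1
  DF(n0)=∅
  DF(n1)={n1}
  DF(n2)={n4,n5}
  DF(n3)={n4,n8}
  DF(n4)={n5,n8}
  DF(n5)={n1}
  DF(n6)={n8}
  DF(n7)={n8}
  DF(n8)=∅

φ for r: defs {n1,n5,n7}
  DF⁺ = {n1,n8}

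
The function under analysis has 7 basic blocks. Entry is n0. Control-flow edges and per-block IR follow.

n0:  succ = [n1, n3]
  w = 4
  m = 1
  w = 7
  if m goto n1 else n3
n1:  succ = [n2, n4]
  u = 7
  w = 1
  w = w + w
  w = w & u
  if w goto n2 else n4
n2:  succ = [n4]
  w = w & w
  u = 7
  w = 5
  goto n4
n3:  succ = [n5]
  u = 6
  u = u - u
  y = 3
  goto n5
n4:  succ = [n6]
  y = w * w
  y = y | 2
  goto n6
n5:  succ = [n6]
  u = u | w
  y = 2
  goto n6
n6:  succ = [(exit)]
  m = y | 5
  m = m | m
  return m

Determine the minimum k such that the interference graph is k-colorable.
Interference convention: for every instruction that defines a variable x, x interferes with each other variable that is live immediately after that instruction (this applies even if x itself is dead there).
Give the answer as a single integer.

Answer: 3

Derivation:
Per-block:
  n0 def {m,w} use ∅
  n1 def {u,w} use ∅
  n2 def {u,w} use {w}
  n3 def {u,y} use ∅
  n4 def {y} use {w}
  n5 def {u,y} use {u,w}
  n6 def {m} use {y}

Live sets:
  n0: in=∅ out={w}
  n1: in=∅ out={w}
  n2: in={w} out={w}
  n3: in={w} out={u,w}
  n4: in={w} out={y}
  n5: in={u,w} out={y}
  n6: in={y} out=∅

Interfere edges:
  m: {w}
  u: {w,y}
  w: {m,u,y}
  y: {u,w}

Chromatic number:
  {u,w,y} pairwise interfere (3-clique) ⇒ χ ≥ 3
  3-colouring: r0={w}  r1={m,u}  r2={y}
  χ = 3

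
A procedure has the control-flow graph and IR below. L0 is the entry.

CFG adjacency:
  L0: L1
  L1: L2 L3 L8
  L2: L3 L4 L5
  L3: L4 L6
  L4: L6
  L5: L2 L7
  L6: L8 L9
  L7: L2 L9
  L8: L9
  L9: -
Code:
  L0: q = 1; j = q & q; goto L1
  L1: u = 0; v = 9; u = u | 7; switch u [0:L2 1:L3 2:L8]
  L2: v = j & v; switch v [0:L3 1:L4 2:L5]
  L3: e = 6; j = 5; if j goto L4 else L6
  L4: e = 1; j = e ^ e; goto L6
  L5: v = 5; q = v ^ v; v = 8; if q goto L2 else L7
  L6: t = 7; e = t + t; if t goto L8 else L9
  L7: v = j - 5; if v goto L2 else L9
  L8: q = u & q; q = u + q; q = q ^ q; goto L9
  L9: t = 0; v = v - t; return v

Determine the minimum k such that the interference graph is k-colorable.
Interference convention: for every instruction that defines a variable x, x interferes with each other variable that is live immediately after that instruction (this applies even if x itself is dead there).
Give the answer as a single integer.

Per-block:
  L0: {j,q} / ∅
  L1: {u,v} / ∅
  L2: {v} / {j,v}
  L3: {e,j} / ∅
  L4: {e,j} / ∅
  L5: {q,v} / ∅
  L6: {e,t} / ∅
  L7: {v} / {j}
  L8: {q} / {q,u}
  L9: {t,v} / {v}

Live sets:
  L0: in=∅ out={j,q}
  L1: in={j,q} out={j,q,u,v}
  L2: in={j,q,u,v} out={j,q,u,v}
  L3: in={q,u,v} out={q,u,v}
  L4: in={q,u,v} out={q,u,v}
  L5: in={j,u} out={j,q,u,v}
  L6: in={q,u,v} out={q,u,v}
  L7: in={j,q,u} out={j,q,u,v}
  L8: in={q,u,v} out={v}
  L9: in={v} out=∅

Interfere edges:
  e: {q,t,u,v}
  j: {q,u,v}
  q: {e,j,t,u,v}
  t: {e,q,u,v}
  u: {e,j,q,t,v}
  v: {e,j,q,t,u}

Chromatic number:
  lower bound: {e,q,t,u,v} mutually conflict ⇒ χ ≥ 5
  5-colouring: c0={q}  c1={u}  c2={v}  c3={e,j}  c4={t}
  χ = 5

Answer: 5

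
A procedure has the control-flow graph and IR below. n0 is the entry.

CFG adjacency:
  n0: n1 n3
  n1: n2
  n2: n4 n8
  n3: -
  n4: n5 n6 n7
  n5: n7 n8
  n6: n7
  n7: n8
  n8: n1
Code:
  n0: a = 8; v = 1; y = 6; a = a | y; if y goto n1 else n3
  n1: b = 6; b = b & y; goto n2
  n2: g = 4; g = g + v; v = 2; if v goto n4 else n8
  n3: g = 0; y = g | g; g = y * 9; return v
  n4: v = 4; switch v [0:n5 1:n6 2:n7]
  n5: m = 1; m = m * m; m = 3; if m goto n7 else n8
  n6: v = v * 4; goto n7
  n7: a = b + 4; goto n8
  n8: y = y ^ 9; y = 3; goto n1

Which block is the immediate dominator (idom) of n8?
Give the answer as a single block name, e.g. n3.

idom tree: n1←n0 n2←n1 n3←n0 n4←n2 n5←n4 n6←n4 n7←n4 n8←n2
Dom at joins:
  n1: preds {n0,n8}: {n0} ∩ {n0,n1,n2,n8} = {n0}; idom=n0
  n7: preds {n4,n5,n6}: {n0,n1,n2,n4} ∩ {n0,n1,n2,n4,n5} ∩ {n0,n1,n2,n4,n6} = {n0,n1,n2,n4}; idom=n4
  n8: preds {n2,n5,n7}: {n0,n1,n2} ∩ {n0,n1,n2,n4,n5} ∩ {n0,n1,n2,n4,n7} = {n0,n1,n2}; idom=n2

idom(n8) = n2

Answer: n2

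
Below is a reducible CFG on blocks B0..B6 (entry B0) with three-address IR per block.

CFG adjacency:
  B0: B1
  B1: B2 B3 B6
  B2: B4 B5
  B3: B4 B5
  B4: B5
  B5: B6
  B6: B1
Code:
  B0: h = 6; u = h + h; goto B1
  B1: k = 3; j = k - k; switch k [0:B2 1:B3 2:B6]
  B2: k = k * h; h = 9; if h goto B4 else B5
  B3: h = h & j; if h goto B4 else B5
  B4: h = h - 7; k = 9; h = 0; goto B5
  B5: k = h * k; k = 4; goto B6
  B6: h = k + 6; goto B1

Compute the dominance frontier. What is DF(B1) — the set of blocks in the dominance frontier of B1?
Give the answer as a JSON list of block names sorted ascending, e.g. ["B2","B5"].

idom tree: B1←B0 B2←B1 B3←B1 B4←B1 B5←B1 B6←B1
Dom at joins:
  B1: preds {B0,B6}: {B0} ∩ {B0,B1,B6} = {B0}; idom=B0
  B4: preds {B2,B3}: {B0,B1,B2} ∩ {B0,B1,B3} = {B0,B1}; idom=B1
  B5: preds {B2,B3,B4}: {B0,B1,B2} ∩ {B0,B1,B3} ∩ {B0,B1,B4} = {B0,B1}; idom=B1
  B6: preds {B1,B5}: {B0,B1} ∩ {B0,B1,B5} = {B0,B1}; idom=B1

DF walk-up:
  B1←B0: walk · to B0
  B1←B6: walk B6→B1 to B0
  B4←B2: walk B2 to B1
  B4←B3: walk B3 to B1
  B5←B2: walk B2 to B1
  B5←B3: walk B3 to B1
  B5←B4: walk B4 to B1
  B6←B1: walk · to B1
  B6←B5: walk B5 to B1
  B0: DF=∅
  B1: DF={B1}
  B2: DF={B4,B5}
  B3: DF={B4,B5}
  B4: DF={B5}
  B5: DF={B6}
  B6: DF={B1}

DF(B1) = ["B1"]

Answer: ["B1"]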